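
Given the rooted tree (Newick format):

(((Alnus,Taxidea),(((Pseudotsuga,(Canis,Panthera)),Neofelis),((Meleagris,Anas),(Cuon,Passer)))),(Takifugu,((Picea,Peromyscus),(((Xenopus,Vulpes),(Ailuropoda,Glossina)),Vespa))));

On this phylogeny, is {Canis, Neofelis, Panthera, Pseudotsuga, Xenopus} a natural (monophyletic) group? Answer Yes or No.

The MRCA of the listed taxa is the root, so the smallest clade containing them is the whole tree.
That clade also contains Ailuropoda, Alnus, Anas, Cuon, Glossina, Meleagris, Passer, Peromyscus, Picea, Takifugu, Taxidea, Vespa, Vulpes, which are not in the proposed group, so the group is not monophyletic.

No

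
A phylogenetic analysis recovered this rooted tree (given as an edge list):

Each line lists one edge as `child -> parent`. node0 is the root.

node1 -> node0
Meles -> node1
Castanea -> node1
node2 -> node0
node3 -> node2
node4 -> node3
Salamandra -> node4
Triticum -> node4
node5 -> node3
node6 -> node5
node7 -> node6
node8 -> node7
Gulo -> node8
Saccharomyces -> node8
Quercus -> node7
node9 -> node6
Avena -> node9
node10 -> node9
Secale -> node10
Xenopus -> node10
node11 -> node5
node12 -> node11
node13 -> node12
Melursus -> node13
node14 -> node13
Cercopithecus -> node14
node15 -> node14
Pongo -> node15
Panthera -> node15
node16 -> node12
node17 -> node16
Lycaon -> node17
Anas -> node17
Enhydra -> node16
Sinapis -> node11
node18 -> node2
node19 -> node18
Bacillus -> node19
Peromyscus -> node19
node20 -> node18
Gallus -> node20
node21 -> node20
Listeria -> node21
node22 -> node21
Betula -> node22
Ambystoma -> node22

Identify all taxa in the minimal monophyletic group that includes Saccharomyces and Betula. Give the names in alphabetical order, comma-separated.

Ambystoma, Anas, Avena, Bacillus, Betula, Cercopithecus, Enhydra, Gallus, Gulo, Listeria, Lycaon, Melursus, Panthera, Peromyscus, Pongo, Quercus, Saccharomyces, Salamandra, Secale, Sinapis, Triticum, Xenopus

Tracing Saccharomyces: it sits inside (Gulo,Saccharomyces).
Tracing Betula: it sits inside (Betula,Ambystoma).
The smallest clade enclosing both is (((Salamandra,Triticum),((((Gulo,Saccharomyces),Quercus),(Avena,(Secale,Xenopus))),(((Melursus,(Cercopithecus,(Pongo,Panthera))),((Lycaon,Anas),Enhydra)),Sinapis))),((Bacillus,Peromyscus),(Gallus,(Listeria,(Betula,Ambystoma))))); the answer is its 22 terminal taxa in alphabetical order.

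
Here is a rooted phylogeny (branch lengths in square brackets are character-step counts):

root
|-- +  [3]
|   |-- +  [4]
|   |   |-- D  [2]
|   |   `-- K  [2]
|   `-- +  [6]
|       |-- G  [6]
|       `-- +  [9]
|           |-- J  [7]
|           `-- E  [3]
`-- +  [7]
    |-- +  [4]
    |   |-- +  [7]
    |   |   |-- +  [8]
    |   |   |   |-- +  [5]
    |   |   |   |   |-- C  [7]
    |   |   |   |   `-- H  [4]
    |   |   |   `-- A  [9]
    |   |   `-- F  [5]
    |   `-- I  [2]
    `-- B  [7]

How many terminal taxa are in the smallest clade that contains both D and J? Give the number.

5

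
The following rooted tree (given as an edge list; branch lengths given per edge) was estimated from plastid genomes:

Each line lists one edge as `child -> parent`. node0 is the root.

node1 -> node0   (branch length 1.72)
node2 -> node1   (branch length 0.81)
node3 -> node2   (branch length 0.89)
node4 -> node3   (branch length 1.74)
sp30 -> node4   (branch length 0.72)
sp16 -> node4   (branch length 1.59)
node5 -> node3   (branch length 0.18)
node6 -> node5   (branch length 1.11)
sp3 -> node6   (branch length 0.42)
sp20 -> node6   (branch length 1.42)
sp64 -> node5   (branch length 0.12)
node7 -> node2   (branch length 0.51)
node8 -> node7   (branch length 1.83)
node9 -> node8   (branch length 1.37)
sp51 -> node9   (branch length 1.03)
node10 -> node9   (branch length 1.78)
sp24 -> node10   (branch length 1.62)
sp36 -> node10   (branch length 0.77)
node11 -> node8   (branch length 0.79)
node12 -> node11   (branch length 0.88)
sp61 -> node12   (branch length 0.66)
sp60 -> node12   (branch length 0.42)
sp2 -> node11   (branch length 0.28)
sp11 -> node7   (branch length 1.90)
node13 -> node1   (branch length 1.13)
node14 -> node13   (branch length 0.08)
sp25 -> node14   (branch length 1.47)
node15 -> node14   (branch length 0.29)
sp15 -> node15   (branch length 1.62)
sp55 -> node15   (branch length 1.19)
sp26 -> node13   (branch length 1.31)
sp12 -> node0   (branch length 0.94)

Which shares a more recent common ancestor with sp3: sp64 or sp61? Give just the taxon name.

sp64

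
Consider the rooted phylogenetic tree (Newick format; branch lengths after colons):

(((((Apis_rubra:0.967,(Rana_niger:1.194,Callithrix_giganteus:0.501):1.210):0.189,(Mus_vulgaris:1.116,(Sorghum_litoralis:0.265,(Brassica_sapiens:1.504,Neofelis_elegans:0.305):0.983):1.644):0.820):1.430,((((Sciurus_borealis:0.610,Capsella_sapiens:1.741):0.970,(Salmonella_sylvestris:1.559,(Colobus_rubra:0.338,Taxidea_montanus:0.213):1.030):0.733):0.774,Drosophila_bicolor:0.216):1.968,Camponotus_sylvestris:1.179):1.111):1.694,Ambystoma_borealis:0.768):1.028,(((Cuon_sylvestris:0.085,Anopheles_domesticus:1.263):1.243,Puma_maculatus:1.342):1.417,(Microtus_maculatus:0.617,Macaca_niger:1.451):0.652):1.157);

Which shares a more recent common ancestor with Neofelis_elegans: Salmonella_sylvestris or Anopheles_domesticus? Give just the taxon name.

Salmonella_sylvestris

The MRCA of Neofelis_elegans and Salmonella_sylvestris subtends (((Apis_rubra,(Rana_niger,Callithrix_giganteus)),(Mus_vulgaris,(Sorghum_litoralis,(Brassica_sapiens,Neofelis_elegans)))),((((Sciurus_borealis,Capsella_sapiens),(Salmonella_sylvestris,(Colobus_rubra,Taxidea_montanus))),Drosophila_bicolor),Camponotus_sylvestris)) (14 taxa).
The MRCA of Neofelis_elegans and Anopheles_domesticus is the root, subtending the entire tree (20 taxa).
The first is nested inside the second, so Neofelis_elegans shares a more recent common ancestor with Salmonella_sylvestris.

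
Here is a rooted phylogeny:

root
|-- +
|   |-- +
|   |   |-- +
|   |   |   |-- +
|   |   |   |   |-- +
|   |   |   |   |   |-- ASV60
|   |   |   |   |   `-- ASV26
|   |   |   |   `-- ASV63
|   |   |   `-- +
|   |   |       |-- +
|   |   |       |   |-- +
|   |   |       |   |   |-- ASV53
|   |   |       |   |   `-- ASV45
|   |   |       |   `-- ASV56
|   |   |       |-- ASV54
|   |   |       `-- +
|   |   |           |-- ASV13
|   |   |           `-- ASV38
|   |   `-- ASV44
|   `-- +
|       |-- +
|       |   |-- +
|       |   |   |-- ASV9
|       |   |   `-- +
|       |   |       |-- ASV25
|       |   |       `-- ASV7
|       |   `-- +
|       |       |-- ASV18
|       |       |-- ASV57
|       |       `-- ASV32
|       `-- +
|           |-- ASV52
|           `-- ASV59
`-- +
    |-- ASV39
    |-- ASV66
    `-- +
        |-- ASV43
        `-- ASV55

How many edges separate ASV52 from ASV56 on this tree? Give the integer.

8

The MRCA of ASV52 and ASV56 is the node subtending (((((ASV60,ASV26),ASV63),(((ASV53,ASV45),ASV56),ASV54,(ASV13,ASV38))),ASV44),(((ASV9,(ASV25,ASV7)),(ASV18,ASV57,ASV32)),(ASV52,ASV59))).
From ASV52 up to that node: 3 branches. From ASV56 up to the same node: 5 branches. Total: 3 + 5 = 8.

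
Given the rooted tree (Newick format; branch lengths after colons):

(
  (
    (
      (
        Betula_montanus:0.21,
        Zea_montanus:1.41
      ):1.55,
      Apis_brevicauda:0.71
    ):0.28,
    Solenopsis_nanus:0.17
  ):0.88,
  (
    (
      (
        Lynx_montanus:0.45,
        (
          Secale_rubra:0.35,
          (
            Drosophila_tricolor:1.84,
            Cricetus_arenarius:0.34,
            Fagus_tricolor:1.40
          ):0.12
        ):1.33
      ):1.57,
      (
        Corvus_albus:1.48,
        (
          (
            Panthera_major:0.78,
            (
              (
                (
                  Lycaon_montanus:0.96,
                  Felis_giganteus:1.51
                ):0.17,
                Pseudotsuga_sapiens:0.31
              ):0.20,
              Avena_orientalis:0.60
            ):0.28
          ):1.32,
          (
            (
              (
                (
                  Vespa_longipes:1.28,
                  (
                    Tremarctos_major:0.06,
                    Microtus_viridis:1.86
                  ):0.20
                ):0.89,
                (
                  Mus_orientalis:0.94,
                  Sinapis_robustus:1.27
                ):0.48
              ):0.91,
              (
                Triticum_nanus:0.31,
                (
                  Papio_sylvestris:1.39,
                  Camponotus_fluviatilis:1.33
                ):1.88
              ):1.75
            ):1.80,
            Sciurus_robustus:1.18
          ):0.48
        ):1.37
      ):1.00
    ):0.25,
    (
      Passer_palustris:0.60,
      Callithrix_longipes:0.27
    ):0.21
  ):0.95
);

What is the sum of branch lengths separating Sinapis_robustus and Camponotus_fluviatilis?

7.62

The path runs Sinapis_robustus → … → MRCA → … → Camponotus_fluviatilis; the MRCA is the node subtending (((Vespa_longipes,(Tremarctos_major,Microtus_viridis)),(Mus_orientalis,Sinapis_robustus)),(Triticum_nanus,(Papio_sylvestris,Camponotus_fluviatilis))).
Branch lengths along that path: 1.27 + 0.48 + 0.91 + 1.75 + 1.88 + 1.33 = 7.62.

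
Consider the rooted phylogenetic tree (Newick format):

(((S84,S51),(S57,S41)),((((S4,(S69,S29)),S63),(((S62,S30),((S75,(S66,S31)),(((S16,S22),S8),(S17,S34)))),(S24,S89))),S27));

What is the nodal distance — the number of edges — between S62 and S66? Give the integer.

6

The MRCA of S62 and S66 is the node subtending ((S62,S30),((S75,(S66,S31)),(((S16,S22),S8),(S17,S34)))).
From S62 up to that node: 2 branches. From S66 up to the same node: 4 branches. Total: 2 + 4 = 6.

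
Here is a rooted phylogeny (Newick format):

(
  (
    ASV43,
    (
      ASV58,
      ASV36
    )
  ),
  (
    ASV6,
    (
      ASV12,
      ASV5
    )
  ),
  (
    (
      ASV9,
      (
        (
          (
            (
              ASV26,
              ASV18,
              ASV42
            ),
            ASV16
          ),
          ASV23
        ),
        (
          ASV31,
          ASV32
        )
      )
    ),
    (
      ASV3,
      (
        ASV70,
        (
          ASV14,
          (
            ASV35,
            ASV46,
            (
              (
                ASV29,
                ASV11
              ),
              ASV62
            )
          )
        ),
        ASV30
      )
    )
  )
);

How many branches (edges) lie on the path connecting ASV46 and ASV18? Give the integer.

The MRCA of ASV46 and ASV18 is the node subtending ((ASV9,((((ASV26,ASV18,ASV42),ASV16),ASV23),(ASV31,ASV32))),(ASV3,(ASV70,(ASV14,(ASV35,ASV46,((ASV29,ASV11),ASV62))),ASV30))).
From ASV46 up to that node: 5 branches. From ASV18 up to the same node: 6 branches. Total: 5 + 6 = 11.

11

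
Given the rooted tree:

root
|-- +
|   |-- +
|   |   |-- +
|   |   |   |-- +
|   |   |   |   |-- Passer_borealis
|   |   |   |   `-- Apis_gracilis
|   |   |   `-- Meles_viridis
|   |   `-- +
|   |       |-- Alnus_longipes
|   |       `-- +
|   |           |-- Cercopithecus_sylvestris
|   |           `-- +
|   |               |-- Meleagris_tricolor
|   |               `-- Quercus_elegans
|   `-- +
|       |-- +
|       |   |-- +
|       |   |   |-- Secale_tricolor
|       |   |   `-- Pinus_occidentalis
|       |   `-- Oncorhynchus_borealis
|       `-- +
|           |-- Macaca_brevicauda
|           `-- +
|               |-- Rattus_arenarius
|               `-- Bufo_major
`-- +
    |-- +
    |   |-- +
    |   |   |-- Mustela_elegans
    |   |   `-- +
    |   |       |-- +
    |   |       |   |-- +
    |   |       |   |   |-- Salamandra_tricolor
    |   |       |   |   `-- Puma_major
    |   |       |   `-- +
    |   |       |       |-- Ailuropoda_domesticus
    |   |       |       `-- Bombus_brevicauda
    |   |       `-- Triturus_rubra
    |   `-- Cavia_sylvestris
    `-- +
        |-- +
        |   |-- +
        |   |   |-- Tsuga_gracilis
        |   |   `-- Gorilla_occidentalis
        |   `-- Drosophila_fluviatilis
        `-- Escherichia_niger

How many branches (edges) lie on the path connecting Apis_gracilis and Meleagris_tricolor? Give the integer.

7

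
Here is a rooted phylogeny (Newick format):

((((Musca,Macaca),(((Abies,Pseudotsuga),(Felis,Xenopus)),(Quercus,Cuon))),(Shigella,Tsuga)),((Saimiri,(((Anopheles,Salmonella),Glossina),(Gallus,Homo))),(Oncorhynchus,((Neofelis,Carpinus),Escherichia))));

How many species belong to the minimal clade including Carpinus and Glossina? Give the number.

The MRCA of Carpinus and Glossina is the node subtending ((Saimiri,(((Anopheles,Salmonella),Glossina),(Gallus,Homo))),(Oncorhynchus,((Neofelis,Carpinus),Escherichia))).
That clade contains 10 terminal taxa: Anopheles, Carpinus, Escherichia, Gallus, Glossina, Homo, Neofelis, Oncorhynchus, Saimiri, Salmonella.

10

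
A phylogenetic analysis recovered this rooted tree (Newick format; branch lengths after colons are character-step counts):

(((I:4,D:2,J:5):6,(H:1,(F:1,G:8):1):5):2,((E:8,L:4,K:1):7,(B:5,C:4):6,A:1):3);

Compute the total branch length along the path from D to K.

The path runs D → … → MRCA → … → K; the MRCA is the root of the tree.
Branch lengths along that path: 2 + 6 + 2 + 3 + 7 + 1 = 21.

21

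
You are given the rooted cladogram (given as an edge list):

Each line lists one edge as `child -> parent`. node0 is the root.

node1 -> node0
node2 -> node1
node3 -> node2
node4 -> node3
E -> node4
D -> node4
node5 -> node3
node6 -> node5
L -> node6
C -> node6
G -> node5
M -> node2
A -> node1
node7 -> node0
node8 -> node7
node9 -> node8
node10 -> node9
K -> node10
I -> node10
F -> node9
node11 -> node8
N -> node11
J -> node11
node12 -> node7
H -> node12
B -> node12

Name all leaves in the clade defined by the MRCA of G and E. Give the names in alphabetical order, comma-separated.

Tracing G: it sits inside ((L,C),G).
Tracing E: it sits inside (E,D).
The smallest clade enclosing both is ((E,D),((L,C),G)); the answer is its 5 terminal taxa in alphabetical order.

C, D, E, G, L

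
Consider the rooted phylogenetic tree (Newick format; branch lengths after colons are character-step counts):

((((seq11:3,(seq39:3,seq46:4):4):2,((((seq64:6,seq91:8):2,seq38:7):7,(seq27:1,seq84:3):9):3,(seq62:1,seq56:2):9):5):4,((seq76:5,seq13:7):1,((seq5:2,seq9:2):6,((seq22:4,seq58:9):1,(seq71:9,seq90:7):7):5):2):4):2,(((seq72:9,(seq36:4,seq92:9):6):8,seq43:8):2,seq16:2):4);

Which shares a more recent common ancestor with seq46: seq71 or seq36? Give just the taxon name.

The MRCA of seq46 and seq71 subtends (((seq11,(seq39,seq46)),((((seq64,seq91),seq38),(seq27,seq84)),(seq62,seq56))),((seq76,seq13),((seq5,seq9),((seq22,seq58),(seq71,seq90))))) (18 taxa).
The MRCA of seq46 and seq36 is the root, subtending the entire tree (23 taxa).
The first is nested inside the second, so seq46 shares a more recent common ancestor with seq71.

seq71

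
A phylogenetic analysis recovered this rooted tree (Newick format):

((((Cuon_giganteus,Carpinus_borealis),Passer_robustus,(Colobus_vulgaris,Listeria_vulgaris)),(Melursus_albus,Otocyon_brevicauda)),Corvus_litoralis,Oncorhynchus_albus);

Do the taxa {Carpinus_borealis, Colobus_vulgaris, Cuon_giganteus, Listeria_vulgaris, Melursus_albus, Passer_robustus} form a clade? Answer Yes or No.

The MRCA of the listed taxa subtends (((Cuon_giganteus,Carpinus_borealis),Passer_robustus,(Colobus_vulgaris,Listeria_vulgaris)),(Melursus_albus,Otocyon_brevicauda)).
That clade also contains Otocyon_brevicauda, which is not in the proposed group, so the group is not monophyletic.

No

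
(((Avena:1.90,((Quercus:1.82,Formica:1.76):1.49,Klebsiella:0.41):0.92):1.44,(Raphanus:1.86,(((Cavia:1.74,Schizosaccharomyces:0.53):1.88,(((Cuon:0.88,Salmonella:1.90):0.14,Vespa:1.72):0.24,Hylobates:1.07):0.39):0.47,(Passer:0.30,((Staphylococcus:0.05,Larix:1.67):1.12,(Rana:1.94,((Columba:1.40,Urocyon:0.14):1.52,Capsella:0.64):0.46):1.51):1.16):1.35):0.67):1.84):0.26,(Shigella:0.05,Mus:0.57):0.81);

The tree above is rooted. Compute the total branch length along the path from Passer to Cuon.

3.77

The path runs Passer → … → MRCA → … → Cuon; the MRCA is the node subtending (((Cavia,Schizosaccharomyces),(((Cuon,Salmonella),Vespa),Hylobates)),(Passer,((Staphylococcus,Larix),(Rana,((Columba,Urocyon),Capsella))))).
Branch lengths along that path: 0.30 + 1.35 + 0.47 + 0.39 + 0.24 + 0.14 + 0.88 = 3.77.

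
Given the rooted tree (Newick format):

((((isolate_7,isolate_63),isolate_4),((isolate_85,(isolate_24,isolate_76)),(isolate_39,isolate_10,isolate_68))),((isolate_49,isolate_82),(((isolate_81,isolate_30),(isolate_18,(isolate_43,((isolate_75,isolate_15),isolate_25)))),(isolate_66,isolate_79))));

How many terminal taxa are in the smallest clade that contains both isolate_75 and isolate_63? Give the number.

The MRCA of isolate_75 and isolate_63 is the root, so the clade is the entire tree.
That clade contains 20 terminal taxa: isolate_10, isolate_15, isolate_18, isolate_24, isolate_25, isolate_30, isolate_39, isolate_4, isolate_43, isolate_49, isolate_63, isolate_66, isolate_68, isolate_7, isolate_75, isolate_76, isolate_79, isolate_81, isolate_82, isolate_85.

20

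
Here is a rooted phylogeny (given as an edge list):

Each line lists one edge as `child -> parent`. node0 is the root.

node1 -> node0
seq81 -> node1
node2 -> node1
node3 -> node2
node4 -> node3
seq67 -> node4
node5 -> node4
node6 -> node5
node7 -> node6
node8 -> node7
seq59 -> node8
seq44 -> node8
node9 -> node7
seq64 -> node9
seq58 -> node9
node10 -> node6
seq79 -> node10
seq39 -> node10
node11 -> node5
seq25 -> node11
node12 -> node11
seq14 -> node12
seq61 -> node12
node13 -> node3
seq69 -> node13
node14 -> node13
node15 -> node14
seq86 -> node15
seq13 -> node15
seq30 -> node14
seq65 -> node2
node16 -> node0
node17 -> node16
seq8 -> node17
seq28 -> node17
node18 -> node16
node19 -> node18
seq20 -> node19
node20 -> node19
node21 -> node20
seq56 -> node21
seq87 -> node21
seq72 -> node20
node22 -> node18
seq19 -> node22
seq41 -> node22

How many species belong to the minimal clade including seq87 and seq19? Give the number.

6

The MRCA of seq87 and seq19 is the node subtending ((seq20,((seq56,seq87),seq72)),(seq19,seq41)).
That clade contains 6 terminal taxa: seq19, seq20, seq41, seq56, seq72, seq87.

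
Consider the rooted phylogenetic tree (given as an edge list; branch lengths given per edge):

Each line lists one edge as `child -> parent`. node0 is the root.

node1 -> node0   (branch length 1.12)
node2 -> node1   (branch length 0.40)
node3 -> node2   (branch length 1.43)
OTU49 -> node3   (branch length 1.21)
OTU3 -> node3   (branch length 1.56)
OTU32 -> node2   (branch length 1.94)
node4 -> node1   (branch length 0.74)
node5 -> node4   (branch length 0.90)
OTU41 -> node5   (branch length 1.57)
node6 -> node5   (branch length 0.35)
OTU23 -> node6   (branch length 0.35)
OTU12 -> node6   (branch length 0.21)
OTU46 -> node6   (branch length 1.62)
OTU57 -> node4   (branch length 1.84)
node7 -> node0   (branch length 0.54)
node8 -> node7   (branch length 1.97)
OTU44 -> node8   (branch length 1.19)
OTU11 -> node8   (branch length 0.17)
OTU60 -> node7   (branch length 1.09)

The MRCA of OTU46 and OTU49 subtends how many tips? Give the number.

The MRCA of OTU46 and OTU49 is the node subtending (((OTU49,OTU3),OTU32),((OTU41,(OTU23,OTU12,OTU46)),OTU57)).
That clade contains 8 terminal taxa: OTU12, OTU23, OTU3, OTU32, OTU41, OTU46, OTU49, OTU57.

8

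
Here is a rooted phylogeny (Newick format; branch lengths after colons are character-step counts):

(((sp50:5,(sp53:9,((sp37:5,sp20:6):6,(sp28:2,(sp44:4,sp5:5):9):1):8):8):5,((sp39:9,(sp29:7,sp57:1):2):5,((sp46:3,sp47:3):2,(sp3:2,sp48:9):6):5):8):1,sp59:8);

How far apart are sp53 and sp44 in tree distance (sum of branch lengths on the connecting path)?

31

The path runs sp53 → … → MRCA → … → sp44; the MRCA is the node subtending (sp53,((sp37,sp20),(sp28,(sp44,sp5)))).
Branch lengths along that path: 9 + 8 + 1 + 9 + 4 = 31.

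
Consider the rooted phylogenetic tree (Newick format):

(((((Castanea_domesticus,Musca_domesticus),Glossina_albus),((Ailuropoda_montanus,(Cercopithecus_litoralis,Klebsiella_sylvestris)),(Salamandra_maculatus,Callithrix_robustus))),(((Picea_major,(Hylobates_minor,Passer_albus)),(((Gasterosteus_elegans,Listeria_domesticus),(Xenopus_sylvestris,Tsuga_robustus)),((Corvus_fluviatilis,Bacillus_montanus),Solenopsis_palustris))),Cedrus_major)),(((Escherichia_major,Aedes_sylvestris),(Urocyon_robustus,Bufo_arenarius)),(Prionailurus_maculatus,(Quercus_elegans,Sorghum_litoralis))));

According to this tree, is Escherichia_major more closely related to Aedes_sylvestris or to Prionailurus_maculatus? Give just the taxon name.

Aedes_sylvestris

The MRCA of Escherichia_major and Aedes_sylvestris subtends (Escherichia_major,Aedes_sylvestris) (2 taxa).
The MRCA of Escherichia_major and Prionailurus_maculatus subtends (((Escherichia_major,Aedes_sylvestris),(Urocyon_robustus,Bufo_arenarius)),(Prionailurus_maculatus,(Quercus_elegans,Sorghum_litoralis))) (7 taxa).
The first is nested inside the second, so Escherichia_major shares a more recent common ancestor with Aedes_sylvestris.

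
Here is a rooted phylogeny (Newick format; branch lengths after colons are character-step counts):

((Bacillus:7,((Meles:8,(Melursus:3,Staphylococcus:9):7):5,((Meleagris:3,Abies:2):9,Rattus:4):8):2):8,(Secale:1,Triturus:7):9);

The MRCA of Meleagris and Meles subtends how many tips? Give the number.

6

The MRCA of Meleagris and Meles is the node subtending ((Meles,(Melursus,Staphylococcus)),((Meleagris,Abies),Rattus)).
That clade contains 6 terminal taxa: Abies, Meleagris, Meles, Melursus, Rattus, Staphylococcus.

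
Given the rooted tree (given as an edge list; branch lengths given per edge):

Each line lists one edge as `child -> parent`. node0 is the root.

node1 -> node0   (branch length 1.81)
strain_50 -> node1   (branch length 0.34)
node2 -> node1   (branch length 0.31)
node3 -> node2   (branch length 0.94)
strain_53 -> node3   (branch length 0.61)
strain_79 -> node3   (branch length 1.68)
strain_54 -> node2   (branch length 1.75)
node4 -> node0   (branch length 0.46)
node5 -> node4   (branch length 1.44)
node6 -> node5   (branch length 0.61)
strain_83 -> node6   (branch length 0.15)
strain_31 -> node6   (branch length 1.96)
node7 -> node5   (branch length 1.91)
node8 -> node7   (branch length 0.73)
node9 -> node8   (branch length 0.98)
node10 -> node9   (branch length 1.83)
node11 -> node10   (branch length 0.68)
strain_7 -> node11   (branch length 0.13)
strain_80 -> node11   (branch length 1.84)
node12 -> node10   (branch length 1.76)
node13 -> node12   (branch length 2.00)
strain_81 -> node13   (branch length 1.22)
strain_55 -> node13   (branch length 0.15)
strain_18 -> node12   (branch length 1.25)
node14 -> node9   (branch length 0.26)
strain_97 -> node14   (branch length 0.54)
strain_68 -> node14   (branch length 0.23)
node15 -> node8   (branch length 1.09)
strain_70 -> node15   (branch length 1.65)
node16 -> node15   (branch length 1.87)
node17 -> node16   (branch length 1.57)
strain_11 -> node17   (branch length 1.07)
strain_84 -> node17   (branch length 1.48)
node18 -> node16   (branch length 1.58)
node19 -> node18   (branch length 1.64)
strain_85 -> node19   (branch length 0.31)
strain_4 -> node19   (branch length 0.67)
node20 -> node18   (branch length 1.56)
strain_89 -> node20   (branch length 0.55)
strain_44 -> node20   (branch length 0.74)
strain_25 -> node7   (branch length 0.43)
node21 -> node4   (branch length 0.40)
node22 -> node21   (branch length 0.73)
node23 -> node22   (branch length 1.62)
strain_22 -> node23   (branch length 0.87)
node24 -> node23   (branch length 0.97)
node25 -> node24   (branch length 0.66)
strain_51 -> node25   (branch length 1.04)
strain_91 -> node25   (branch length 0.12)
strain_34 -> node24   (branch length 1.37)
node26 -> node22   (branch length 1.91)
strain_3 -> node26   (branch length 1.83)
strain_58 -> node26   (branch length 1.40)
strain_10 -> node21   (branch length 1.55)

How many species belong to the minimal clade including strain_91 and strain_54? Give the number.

28

The MRCA of strain_91 and strain_54 is the root, so the clade is the entire tree.
That clade contains 28 terminal taxa: strain_10, strain_11, strain_18, strain_22, strain_25, strain_3, strain_31, strain_34, strain_4, strain_44, strain_50, strain_51, strain_53, strain_54, strain_55, strain_58, strain_68, strain_7, strain_70, strain_79, strain_80, strain_81, strain_83, strain_84, strain_85, strain_89, strain_91, strain_97.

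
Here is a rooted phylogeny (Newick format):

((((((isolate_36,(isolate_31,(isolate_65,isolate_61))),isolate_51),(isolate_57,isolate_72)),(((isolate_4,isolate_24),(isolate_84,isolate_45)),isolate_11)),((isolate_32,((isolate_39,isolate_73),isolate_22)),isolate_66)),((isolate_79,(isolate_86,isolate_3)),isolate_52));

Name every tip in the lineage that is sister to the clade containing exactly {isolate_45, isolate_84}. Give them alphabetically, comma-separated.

isolate_24, isolate_4

The clade containing exactly {isolate_45, isolate_84} attaches to the tree at the node subtending ((isolate_4,isolate_24),(isolate_84,isolate_45)).
The other lineage descending from that same node — the sister group — is (isolate_4,isolate_24); its 2 tips in alphabetical order are the answer.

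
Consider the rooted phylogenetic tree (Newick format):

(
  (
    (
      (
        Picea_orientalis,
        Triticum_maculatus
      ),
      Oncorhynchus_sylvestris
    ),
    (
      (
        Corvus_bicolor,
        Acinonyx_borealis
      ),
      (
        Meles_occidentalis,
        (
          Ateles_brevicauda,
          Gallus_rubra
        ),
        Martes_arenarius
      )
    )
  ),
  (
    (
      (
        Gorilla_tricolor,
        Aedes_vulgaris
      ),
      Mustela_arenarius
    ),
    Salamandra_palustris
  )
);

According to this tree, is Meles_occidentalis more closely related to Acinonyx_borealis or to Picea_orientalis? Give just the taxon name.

Acinonyx_borealis

The MRCA of Meles_occidentalis and Acinonyx_borealis subtends ((Corvus_bicolor,Acinonyx_borealis),(Meles_occidentalis,(Ateles_brevicauda,Gallus_rubra),Martes_arenarius)) (6 taxa).
The MRCA of Meles_occidentalis and Picea_orientalis subtends (((Picea_orientalis,Triticum_maculatus),Oncorhynchus_sylvestris),((Corvus_bicolor,Acinonyx_borealis),(Meles_occidentalis,(Ateles_brevicauda,Gallus_rubra),Martes_arenarius))) (9 taxa).
The first is nested inside the second, so Meles_occidentalis shares a more recent common ancestor with Acinonyx_borealis.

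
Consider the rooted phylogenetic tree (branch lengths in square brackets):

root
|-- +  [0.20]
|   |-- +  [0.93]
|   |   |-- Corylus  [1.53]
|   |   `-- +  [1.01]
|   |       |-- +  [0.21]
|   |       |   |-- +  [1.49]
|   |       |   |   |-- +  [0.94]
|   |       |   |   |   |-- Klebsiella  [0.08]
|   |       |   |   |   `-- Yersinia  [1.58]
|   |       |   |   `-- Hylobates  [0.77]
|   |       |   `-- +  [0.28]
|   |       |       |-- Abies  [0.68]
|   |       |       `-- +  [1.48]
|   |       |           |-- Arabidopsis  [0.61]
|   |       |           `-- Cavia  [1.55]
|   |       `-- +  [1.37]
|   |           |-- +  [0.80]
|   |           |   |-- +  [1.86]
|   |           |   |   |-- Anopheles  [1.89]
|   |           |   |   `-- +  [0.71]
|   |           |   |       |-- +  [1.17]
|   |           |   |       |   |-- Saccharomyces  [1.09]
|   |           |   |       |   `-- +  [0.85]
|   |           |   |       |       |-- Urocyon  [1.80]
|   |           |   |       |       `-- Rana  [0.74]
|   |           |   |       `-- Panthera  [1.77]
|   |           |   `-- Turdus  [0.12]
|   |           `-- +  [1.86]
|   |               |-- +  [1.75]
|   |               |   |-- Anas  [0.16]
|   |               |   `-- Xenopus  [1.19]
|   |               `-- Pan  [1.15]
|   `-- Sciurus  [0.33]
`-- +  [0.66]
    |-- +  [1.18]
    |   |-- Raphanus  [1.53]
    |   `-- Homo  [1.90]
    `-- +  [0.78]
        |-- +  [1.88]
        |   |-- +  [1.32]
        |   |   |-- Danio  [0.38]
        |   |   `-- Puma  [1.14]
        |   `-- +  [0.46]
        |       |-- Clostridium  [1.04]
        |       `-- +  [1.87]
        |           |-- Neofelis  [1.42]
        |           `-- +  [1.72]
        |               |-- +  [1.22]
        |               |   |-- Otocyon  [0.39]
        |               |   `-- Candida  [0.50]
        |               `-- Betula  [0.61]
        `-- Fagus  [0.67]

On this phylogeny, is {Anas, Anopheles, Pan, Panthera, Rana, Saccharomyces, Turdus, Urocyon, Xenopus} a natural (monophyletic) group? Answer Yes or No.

Yes

The most recent common ancestor of these taxa subtends (((Anopheles,((Saccharomyces,(Urocyon,Rana)),Panthera)),Turdus),((Anas,Xenopus),Pan)).
That clade has exactly 9 tips — every listed taxon and nothing else — so the group is monophyletic.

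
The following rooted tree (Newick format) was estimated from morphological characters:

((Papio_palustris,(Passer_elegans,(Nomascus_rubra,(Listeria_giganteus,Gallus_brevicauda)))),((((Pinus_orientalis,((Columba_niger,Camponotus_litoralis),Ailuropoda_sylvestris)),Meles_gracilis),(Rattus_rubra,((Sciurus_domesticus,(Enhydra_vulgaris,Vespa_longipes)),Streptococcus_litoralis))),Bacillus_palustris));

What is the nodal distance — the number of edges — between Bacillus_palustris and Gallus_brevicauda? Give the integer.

The MRCA of Bacillus_palustris and Gallus_brevicauda is the root of the tree.
From Bacillus_palustris up to that node: 2 branches. From Gallus_brevicauda up to the same node: 5 branches. Total: 2 + 5 = 7.

7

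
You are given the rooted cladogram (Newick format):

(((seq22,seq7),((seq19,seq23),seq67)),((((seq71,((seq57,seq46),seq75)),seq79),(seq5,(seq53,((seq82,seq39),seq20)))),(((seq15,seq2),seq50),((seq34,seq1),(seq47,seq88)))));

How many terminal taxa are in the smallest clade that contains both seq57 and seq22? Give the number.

The MRCA of seq57 and seq22 is the root, so the clade is the entire tree.
That clade contains 22 terminal taxa: seq1, seq15, seq19, seq2, seq20, seq22, seq23, seq34, seq39, seq46, seq47, seq5, seq50, seq53, seq57, seq67, seq7, seq71, seq75, seq79, seq82, seq88.

22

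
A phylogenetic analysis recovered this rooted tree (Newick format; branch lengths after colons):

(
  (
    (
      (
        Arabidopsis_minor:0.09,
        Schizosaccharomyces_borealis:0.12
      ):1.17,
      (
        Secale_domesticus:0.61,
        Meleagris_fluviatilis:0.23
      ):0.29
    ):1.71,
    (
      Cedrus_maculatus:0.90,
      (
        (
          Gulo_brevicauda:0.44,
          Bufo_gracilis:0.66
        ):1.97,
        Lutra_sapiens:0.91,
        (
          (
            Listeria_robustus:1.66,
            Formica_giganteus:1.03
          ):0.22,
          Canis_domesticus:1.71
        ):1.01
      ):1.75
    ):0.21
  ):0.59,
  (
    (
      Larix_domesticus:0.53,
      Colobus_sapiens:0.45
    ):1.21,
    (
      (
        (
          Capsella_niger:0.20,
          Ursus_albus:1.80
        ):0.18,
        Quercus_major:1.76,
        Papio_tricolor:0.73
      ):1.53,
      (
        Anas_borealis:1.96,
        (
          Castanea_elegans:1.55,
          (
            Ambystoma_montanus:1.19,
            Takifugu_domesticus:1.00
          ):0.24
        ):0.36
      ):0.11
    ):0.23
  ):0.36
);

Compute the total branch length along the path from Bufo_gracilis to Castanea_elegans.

The path runs Bufo_gracilis → … → MRCA → … → Castanea_elegans; the MRCA is the root of the tree.
Branch lengths along that path: 0.66 + 1.97 + 1.75 + 0.21 + 0.59 + 0.36 + 0.23 + 0.11 + 0.36 + 1.55 = 7.79.

7.79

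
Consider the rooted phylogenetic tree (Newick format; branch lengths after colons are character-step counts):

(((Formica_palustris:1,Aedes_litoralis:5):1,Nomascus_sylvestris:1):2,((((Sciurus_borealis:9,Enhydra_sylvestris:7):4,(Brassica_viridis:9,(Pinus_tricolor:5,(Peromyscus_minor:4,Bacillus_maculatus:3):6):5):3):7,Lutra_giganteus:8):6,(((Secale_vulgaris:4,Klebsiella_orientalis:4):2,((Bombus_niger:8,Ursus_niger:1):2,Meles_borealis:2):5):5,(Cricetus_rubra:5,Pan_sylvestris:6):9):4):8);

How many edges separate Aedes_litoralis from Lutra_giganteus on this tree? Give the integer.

The MRCA of Aedes_litoralis and Lutra_giganteus is the root of the tree.
From Aedes_litoralis up to that node: 3 branches. From Lutra_giganteus up to the same node: 3 branches. Total: 3 + 3 = 6.

6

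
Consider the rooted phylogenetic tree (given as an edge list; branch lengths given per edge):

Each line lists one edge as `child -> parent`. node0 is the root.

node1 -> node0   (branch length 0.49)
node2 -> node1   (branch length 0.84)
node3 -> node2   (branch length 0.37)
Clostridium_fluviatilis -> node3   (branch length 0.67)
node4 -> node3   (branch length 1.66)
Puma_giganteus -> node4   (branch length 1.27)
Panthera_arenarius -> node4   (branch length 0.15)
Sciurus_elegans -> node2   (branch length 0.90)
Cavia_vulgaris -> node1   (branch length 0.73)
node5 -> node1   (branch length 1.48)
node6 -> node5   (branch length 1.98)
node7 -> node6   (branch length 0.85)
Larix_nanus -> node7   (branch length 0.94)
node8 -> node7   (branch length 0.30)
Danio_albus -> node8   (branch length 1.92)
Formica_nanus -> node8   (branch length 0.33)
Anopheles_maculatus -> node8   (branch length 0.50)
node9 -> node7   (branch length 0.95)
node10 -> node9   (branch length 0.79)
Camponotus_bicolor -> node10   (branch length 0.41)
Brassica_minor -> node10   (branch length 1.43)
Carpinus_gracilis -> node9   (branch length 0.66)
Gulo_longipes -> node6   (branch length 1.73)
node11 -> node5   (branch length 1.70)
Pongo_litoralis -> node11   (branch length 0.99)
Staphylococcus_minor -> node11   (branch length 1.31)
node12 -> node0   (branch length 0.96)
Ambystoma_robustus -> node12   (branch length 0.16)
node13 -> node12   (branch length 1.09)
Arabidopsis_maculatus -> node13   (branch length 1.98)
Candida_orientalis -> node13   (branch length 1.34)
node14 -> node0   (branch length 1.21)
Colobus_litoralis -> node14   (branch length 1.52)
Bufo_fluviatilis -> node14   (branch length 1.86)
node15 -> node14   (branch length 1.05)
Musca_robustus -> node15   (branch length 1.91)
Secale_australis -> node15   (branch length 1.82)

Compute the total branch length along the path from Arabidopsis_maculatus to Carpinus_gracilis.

The path runs Arabidopsis_maculatus → … → MRCA → … → Carpinus_gracilis; the MRCA is the root of the tree.
Branch lengths along that path: 1.98 + 1.09 + 0.96 + 0.49 + 1.48 + 1.98 + 0.85 + 0.95 + 0.66 = 10.44.

10.44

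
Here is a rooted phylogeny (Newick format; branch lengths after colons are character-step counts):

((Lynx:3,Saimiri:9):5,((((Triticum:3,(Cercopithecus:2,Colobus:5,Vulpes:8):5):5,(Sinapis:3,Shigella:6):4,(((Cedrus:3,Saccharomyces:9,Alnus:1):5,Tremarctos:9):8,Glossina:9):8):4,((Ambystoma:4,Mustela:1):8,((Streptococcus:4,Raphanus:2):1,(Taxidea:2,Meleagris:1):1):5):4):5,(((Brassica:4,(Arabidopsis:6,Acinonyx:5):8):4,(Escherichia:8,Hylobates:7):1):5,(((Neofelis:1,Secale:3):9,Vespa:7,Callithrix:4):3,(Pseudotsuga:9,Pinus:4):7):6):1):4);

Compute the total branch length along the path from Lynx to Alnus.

43

The path runs Lynx → … → MRCA → … → Alnus; the MRCA is the root of the tree.
Branch lengths along that path: 3 + 5 + 4 + 5 + 4 + 8 + 8 + 5 + 1 = 43.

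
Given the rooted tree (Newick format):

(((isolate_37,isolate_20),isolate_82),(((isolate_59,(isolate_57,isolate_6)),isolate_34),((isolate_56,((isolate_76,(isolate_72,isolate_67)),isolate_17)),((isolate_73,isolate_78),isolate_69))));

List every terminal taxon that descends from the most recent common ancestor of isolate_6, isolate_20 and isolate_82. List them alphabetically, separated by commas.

Tracing isolate_6: it sits inside (isolate_57,isolate_6).
Tracing isolate_20: it sits inside (isolate_37,isolate_20).
Tracing isolate_82: it sits inside ((isolate_37,isolate_20),isolate_82).
The smallest clade enclosing all 3 is the whole tree (their MRCA is the root), so the answer is all 15 tips in alphabetical order.

isolate_17, isolate_20, isolate_34, isolate_37, isolate_56, isolate_57, isolate_59, isolate_6, isolate_67, isolate_69, isolate_72, isolate_73, isolate_76, isolate_78, isolate_82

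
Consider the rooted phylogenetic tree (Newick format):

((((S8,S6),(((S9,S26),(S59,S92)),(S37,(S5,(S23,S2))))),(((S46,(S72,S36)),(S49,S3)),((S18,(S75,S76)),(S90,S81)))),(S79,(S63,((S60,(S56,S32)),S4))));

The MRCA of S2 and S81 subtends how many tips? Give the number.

The MRCA of S2 and S81 is the node subtending (((S8,S6),(((S9,S26),(S59,S92)),(S37,(S5,(S23,S2))))),(((S46,(S72,S36)),(S49,S3)),((S18,(S75,S76)),(S90,S81)))).
That clade contains 20 terminal taxa: S18, S2, S23, S26, S3, S36, S37, S46, S49, S5, S59, S6, S72, S75, S76, S8, S81, S9, S90, S92.

20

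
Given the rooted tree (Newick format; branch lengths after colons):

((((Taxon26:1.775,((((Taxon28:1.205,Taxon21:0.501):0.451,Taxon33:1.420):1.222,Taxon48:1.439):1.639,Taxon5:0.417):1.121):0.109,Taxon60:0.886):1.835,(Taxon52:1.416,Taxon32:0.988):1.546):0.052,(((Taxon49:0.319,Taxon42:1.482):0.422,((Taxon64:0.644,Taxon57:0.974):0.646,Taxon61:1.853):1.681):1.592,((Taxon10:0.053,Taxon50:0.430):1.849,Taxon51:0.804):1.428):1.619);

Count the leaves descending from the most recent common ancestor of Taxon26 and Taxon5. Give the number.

The MRCA of Taxon26 and Taxon5 is the node subtending (Taxon26,((((Taxon28,Taxon21),Taxon33),Taxon48),Taxon5)).
That clade contains 6 terminal taxa: Taxon21, Taxon26, Taxon28, Taxon33, Taxon48, Taxon5.

6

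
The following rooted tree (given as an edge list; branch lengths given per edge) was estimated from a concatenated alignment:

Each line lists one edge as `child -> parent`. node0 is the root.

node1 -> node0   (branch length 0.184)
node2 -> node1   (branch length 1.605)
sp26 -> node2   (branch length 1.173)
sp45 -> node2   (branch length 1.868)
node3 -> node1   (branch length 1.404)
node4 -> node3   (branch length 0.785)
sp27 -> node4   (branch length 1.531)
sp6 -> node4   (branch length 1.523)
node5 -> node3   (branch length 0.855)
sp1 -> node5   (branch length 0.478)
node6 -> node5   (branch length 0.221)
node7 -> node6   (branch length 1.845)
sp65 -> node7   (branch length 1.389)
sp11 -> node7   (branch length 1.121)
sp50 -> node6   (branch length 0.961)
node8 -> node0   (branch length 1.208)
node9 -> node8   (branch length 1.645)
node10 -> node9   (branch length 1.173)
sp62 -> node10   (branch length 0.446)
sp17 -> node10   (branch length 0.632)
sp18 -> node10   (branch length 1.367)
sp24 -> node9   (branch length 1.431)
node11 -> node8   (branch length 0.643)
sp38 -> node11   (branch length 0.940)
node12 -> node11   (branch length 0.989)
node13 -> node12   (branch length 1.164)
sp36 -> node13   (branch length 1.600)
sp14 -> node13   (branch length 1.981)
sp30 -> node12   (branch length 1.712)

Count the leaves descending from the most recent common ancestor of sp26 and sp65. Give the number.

The MRCA of sp26 and sp65 is the node subtending ((sp26,sp45),((sp27,sp6),(sp1,((sp65,sp11),sp50)))).
That clade contains 8 terminal taxa: sp1, sp11, sp26, sp27, sp45, sp50, sp6, sp65.

8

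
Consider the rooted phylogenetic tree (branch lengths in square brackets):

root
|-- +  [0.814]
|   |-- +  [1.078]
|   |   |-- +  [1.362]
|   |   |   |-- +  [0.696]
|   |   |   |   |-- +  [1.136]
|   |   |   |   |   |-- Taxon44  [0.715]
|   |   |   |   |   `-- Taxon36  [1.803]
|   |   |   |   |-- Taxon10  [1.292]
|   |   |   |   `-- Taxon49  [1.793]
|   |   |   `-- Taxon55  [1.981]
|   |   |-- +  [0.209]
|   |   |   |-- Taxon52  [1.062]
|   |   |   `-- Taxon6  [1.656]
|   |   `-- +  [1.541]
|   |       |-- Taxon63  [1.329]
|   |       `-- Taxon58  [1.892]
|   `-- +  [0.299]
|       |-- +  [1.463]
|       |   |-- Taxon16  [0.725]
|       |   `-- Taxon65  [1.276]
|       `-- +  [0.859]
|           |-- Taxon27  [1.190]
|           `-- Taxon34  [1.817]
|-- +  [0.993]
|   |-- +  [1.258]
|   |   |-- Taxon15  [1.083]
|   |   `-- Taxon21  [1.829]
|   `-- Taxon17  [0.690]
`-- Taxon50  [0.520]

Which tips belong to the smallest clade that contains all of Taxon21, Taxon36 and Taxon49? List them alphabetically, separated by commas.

Taxon10, Taxon15, Taxon16, Taxon17, Taxon21, Taxon27, Taxon34, Taxon36, Taxon44, Taxon49, Taxon50, Taxon52, Taxon55, Taxon58, Taxon6, Taxon63, Taxon65

Tracing Taxon21: it sits inside (Taxon15,Taxon21).
Tracing Taxon36: it sits inside (Taxon44,Taxon36).
Tracing Taxon49: it sits inside ((Taxon44,Taxon36),Taxon10,Taxon49).
The smallest clade enclosing all 3 is the whole tree (their MRCA is the root), so the answer is all 17 tips in alphabetical order.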